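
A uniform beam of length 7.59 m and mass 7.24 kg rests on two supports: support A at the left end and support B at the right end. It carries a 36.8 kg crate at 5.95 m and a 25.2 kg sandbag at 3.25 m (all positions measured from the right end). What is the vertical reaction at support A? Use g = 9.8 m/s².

R_A ≈ 424 N

Taking torques about support B:
Beam weight: 7.24 × 9.8 = 70.95 N down at 3.795 m → arm 3.795 m, τ = 70.95 × 3.795 = 269.3 N·m counterclockwise.
Crate: 36.8 × 9.8 = 360.6 N down at 5.95 m → arm 5.95 m, τ = 360.6 × 5.95 = 2146 N·m counterclockwise.
Sandbag: 25.2 × 9.8 = 247 N down at 3.25 m → arm 3.25 m, τ = 247 × 3.25 = 802.8 N·m counterclockwise.
Net load moment about support B = 3218 N·m counterclockwise.
Reaction R at support A is upward at 7.59 m, arm 7.59 m → moment R × 7.59 clockwise.
Setting net torque to zero: R × 7.59 = 3218 → R = 424 N.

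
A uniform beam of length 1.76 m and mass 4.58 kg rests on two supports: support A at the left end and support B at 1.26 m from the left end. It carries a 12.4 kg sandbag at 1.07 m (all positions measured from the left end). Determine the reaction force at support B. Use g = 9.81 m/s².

R_B ≈ 135 N

Taking torques about support A:
Beam weight: 4.58 × 9.81 = 44.93 N down at 0.88 m → arm 0.88 m, τ = 44.93 × 0.88 = 39.54 N·m clockwise.
Sandbag: 12.4 × 9.81 = 121.6 N down at 1.07 m → arm 1.07 m, τ = 121.6 × 1.07 = 130.1 N·m clockwise.
Net load moment about support A = 169.6 N·m clockwise.
Reaction R at support B is upward at 1.26 m, arm 1.26 m → moment R × 1.26 counterclockwise.
Στ = 0 ⇒ R × 1.26 = 169.6 ⇒ R = 135 N.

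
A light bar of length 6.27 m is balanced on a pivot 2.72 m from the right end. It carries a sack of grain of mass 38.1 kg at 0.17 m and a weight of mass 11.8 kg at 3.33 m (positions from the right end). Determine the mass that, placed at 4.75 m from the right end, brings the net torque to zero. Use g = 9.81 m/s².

Choose the pivot (at 2.72 m from the right end) as the axis so the support reaction has zero arm there.
Sack of grain: 38.1 × 9.81 = 373.8 N down at 0.17 m → arm 2.55 m, τ = 373.8 × 2.55 = 953.2 N·m clockwise.
Weight: 11.8 × 9.81 = 115.8 N down at 3.33 m → arm 0.61 m, τ = 115.8 × 0.61 = 70.64 N·m counterclockwise.
Net moment of known loads = 882.6 N·m clockwise.
An unknown mass m at 4.75 m has arm 2.03 m; its moment is m·g·2.03 counterclockwise.
Setting net torque to zero: m × 9.81 × 2.03 = 882.6 → m = 882.6 / (9.81 × 2.03) = 44.3 kg.

m ≈ 44.3 kg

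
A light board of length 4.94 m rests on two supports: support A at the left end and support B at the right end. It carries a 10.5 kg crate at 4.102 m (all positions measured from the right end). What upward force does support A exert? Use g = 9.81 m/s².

R_A ≈ 85.5 N

About support B:
Crate: 10.5 × 9.81 = 103 N down at 4.102 m → arm 4.102 m, τ = 103 × 4.102 = 422.5 N·m counterclockwise.
Net load moment about support B = 422.5 N·m counterclockwise.
Reaction R at support A is upward at 4.94 m, arm 4.94 m → moment R × 4.94 clockwise.
Στ = 0 ⇒ R × 4.94 = 422.5 ⇒ R = 85.5 N.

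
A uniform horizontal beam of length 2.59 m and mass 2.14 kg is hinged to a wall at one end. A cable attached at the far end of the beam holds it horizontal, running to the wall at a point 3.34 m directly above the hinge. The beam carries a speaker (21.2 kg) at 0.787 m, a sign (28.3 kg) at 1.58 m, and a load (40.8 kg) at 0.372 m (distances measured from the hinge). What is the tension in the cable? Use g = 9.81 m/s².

T ≈ 380 N

Taking torques about the hinge:
Beam weight: 2.14 × 9.81 = 20.99 N down at 1.295 m → arm 1.295 m, τ = 20.99 × 1.295 = 27.18 N·m clockwise.
Speaker: 21.2 × 9.81 = 208 N down at 0.787 m → arm 0.787 m, τ = 208 × 0.787 = 163.7 N·m clockwise.
Sign: 28.3 × 9.81 = 277.6 N down at 1.58 m → arm 1.58 m, τ = 277.6 × 1.58 = 438.6 N·m clockwise.
Load: 40.8 × 9.81 = 400.2 N down at 0.372 m → arm 0.372 m, τ = 400.2 × 0.372 = 148.9 N·m clockwise.
Total clockwise load moment = 778.4 N·m.
The cable tension T acts at 2.59 m; only its component perpendicular to the beam, T sinθ, produces torque. sinθ = h/√(h²+d²) = 3.34/√(3.34²+2.59²) = 0.7902.
Στ = 0 ⇒ T × 2.59 × 0.7902 = 778.4 ⇒ T = 778.4 / 2.047 = 380 N.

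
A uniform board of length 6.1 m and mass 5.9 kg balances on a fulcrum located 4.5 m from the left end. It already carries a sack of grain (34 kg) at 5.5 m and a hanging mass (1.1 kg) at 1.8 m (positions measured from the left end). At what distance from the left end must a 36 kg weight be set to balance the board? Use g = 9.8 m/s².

x ≈ 3.88 m from the left end

Sum moments about the fulcrum (at 4.5 m from the left end) (the support reaction has zero arm there).
Beam weight: 5.9 × 9.8 = 57.82 N down at 3.05 m → arm 1.45 m, τ = 57.82 × 1.45 = 83.84 N·m counterclockwise.
Sack of grain: 34 × 9.8 = 333.2 N down at 5.5 m → arm 1 m, τ = 333.2 × 1 = 333.2 N·m clockwise.
Hanging mass: 1.1 × 9.8 = 10.78 N down at 1.8 m → arm 2.7 m, τ = 10.78 × 2.7 = 29.11 N·m counterclockwise.
Net moment of existing loads = 220.2 N·m clockwise.
The weight weighs 36 × 9.8 = 352.8 N and must supply an equal counterclockwise moment, so its lever arm about the fulcrum is 220.2 / 352.8 = 0.624 m.
That puts it at 4.5 − 0.624 = 3.88 m from the left end.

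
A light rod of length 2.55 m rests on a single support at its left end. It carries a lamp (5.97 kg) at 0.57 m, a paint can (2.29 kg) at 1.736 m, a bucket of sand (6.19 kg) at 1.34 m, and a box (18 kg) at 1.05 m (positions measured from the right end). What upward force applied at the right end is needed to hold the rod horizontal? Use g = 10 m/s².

F ≈ 189 N

Taking torques about the left end:
Lamp: 5.97 × 10 = 59.7 N down at 0.57 m → arm 1.98 m, τ = 59.7 × 1.98 = 118.2 N·m clockwise.
Paint can: 2.29 × 10 = 22.9 N down at 1.736 m → arm 0.814 m, τ = 22.9 × 0.814 = 18.64 N·m clockwise.
Bucket of sand: 6.19 × 10 = 61.9 N down at 1.34 m → arm 1.21 m, τ = 61.9 × 1.21 = 74.9 N·m clockwise.
Box: 18 × 10 = 180 N down at 1.05 m → arm 1.5 m, τ = 180 × 1.5 = 270 N·m clockwise.
Net moment of the loads = 481.7 N·m clockwise.
The upward force F acts at the right end, arm 2.55 m, giving F × 2.55 counterclockwise.
Setting net torque to zero: F × 2.55 = 481.7 → F = 481.7 / 2.55 = 189 N.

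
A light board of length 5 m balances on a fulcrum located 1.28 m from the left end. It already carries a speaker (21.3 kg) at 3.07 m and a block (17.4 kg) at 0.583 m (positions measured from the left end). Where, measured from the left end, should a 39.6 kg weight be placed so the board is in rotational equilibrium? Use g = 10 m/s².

Sum moments about the fulcrum (at 1.28 m from the left end) (the support reaction has zero arm there).
Speaker: 21.3 × 10 = 213 N down at 3.07 m → arm 1.79 m, τ = 213 × 1.79 = 381.3 N·m clockwise.
Block: 17.4 × 10 = 174 N down at 0.583 m → arm 0.697 m, τ = 174 × 0.697 = 121.3 N·m counterclockwise.
Net moment of existing loads = 260 N·m clockwise.
The weight weighs 39.6 × 10 = 396 N and must supply an equal counterclockwise moment, so its lever arm about the fulcrum is 260 / 396 = 0.657 m.
That puts it at 1.28 − 0.657 = 0.623 m from the left end.

x ≈ 0.623 m from the left end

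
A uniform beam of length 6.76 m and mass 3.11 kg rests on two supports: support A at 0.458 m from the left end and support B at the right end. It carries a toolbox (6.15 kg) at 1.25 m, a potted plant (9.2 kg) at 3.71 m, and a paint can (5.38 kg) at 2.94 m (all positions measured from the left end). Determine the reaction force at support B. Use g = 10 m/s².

R_B ≈ 90.8 N

Choose support A as the axis so its reaction then has zero moment arm.
Beam weight: 3.11 × 10 = 31.1 N down at 3.38 m → arm 2.922 m, τ = 31.1 × 2.922 = 90.87 N·m clockwise.
Toolbox: 6.15 × 10 = 61.5 N down at 1.25 m → arm 0.792 m, τ = 61.5 × 0.792 = 48.71 N·m clockwise.
Potted plant: 9.2 × 10 = 92 N down at 3.71 m → arm 3.252 m, τ = 92 × 3.252 = 299.2 N·m clockwise.
Paint can: 5.38 × 10 = 53.8 N down at 2.94 m → arm 2.482 m, τ = 53.8 × 2.482 = 133.5 N·m clockwise.
Net load moment about support A = 572.3 N·m clockwise.
Reaction R at support B is upward at 6.76 m, arm 6.302 m → moment R × 6.302 counterclockwise.
Balancing moments: R × 6.302 = 572.3, giving R = 90.8 N.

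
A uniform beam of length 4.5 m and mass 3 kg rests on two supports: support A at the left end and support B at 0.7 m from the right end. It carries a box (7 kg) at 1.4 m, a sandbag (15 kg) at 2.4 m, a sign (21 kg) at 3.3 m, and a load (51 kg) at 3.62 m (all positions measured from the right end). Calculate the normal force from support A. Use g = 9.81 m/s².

About support B:
Beam weight: 3 × 9.81 = 29.43 N down at 2.25 m → arm 1.55 m, τ = 29.43 × 1.55 = 45.62 N·m counterclockwise.
Box: 7 × 9.81 = 68.67 N down at 1.4 m → arm 0.7 m, τ = 68.67 × 0.7 = 48.07 N·m counterclockwise.
Sandbag: 15 × 9.81 = 147.2 N down at 2.4 m → arm 1.7 m, τ = 147.2 × 1.7 = 250.2 N·m counterclockwise.
Sign: 21 × 9.81 = 206 N down at 3.3 m → arm 2.6 m, τ = 206 × 2.6 = 535.6 N·m counterclockwise.
Load: 51 × 9.81 = 500.3 N down at 3.62 m → arm 2.92 m, τ = 500.3 × 2.92 = 1461 N·m counterclockwise.
Net load moment about support B = 2340 N·m counterclockwise.
Reaction R at support A is upward at 4.5 m, arm 3.8 m → moment R × 3.8 clockwise.
Balancing moments: R × 3.8 = 2340, giving R = 616 N.

R_A ≈ 616 N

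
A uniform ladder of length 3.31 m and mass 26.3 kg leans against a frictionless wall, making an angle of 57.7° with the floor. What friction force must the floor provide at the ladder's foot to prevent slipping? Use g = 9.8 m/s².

f ≈ 81.5 N

Choose the foot of the ladder as the axis so the floor normal and friction both act there and drop out.
Ladder weight 26.3×9.8 = 257.7 N acts at 1.655 m along the ladder; its horizontal arm is 1.655·cos57.7° = 0.8844 m → τ = 227.9 N·m clockwise.
Wall normal N acts horizontally at the top; its moment arm is the height L sinθ = 3.31·sin57.7° = 2.798 m, counterclockwise.
Balancing moments: N × 2.798 = 227.9, giving N = 81.5 N.
ΣFx = 0: friction at the foot balances the wall's push, so f = N_wall = 81.5 N.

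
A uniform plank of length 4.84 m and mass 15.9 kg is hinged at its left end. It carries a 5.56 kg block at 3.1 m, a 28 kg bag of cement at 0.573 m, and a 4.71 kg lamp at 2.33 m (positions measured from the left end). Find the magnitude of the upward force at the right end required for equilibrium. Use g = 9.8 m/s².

About the left end:
Beam weight: 15.9 × 9.8 = 155.8 N down at 2.42 m → arm 2.42 m, τ = 155.8 × 2.42 = 377 N·m clockwise.
Block: 5.56 × 9.8 = 54.49 N down at 3.1 m → arm 3.1 m, τ = 54.49 × 3.1 = 168.9 N·m clockwise.
Bag of cement: 28 × 9.8 = 274.4 N down at 0.573 m → arm 0.573 m, τ = 274.4 × 0.573 = 157.2 N·m clockwise.
Lamp: 4.71 × 9.8 = 46.16 N down at 2.33 m → arm 2.33 m, τ = 46.16 × 2.33 = 107.6 N·m clockwise.
Net moment of the loads = 810.7 N·m clockwise.
The upward force F acts at the right end, arm 4.84 m, giving F × 4.84 counterclockwise.
Setting net torque to zero: F × 4.84 = 810.7 → F = 810.7 / 4.84 = 168 N.

F ≈ 168 N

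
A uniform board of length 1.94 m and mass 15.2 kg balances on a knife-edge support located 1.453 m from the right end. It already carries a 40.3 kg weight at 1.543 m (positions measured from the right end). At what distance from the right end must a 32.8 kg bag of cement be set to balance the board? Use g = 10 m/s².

Choose the knife-edge support (at 1.453 m from the right end) as the axis so the support reaction has zero arm there.
Beam weight: 15.2 × 10 = 152 N down at 0.97 m → arm 0.483 m, τ = 152 × 0.483 = 73.42 N·m clockwise.
Weight: 40.3 × 10 = 403 N down at 1.543 m → arm 0.09 m, τ = 403 × 0.09 = 36.27 N·m counterclockwise.
Net moment of existing loads = 37.15 N·m clockwise.
The bag of cement weighs 32.8 × 10 = 328 N and must supply an equal counterclockwise moment, so its lever arm about the knife-edge support is 37.15 / 328 = 0.113 m.
That puts it at 1.453 + 0.113 = 1.57 m from the right end.

x ≈ 1.57 m from the right end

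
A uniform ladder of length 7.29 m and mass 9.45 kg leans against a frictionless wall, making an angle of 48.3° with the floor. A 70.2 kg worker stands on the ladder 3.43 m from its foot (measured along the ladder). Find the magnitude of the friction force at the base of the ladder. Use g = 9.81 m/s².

f ≈ 330 N

Choose the foot of the ladder as the axis so the floor normal and friction both act there and drop out.
Ladder weight 9.45×9.81 = 92.7 N acts at 3.645 m along the ladder; its horizontal arm is 3.645·cos48.3° = 2.425 m → τ = 224.8 N·m clockwise.
Worker: 70.2×9.81 = 688.7 N at 3.43 m → arm 2.282 m → τ = 1572 N·m clockwise.
Wall normal N acts horizontally at the top; its moment arm is the height L sinθ = 7.29·sin48.3° = 5.443 m, counterclockwise.
Balancing moments: N × 5.443 = 1797, giving N = 330 N.
ΣFx = 0: friction at the foot balances the wall's push, so f = N_wall = 330 N.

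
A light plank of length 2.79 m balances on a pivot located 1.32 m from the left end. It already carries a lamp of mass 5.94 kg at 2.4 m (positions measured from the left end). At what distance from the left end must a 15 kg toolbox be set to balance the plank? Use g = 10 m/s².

Take moments about the pivot (at 1.32 m from the left end).
Lamp: 5.94 × 10 = 59.4 N down at 2.4 m → arm 1.08 m, τ = 59.4 × 1.08 = 64.15 N·m clockwise.
Net moment of existing loads = 64.15 N·m clockwise.
The toolbox weighs 15 × 10 = 150 N and must supply an equal counterclockwise moment, so its lever arm about the pivot is 64.15 / 150 = 0.428 m.
That puts it at 1.32 − 0.428 = 0.892 m from the left end.

x ≈ 0.892 m from the left end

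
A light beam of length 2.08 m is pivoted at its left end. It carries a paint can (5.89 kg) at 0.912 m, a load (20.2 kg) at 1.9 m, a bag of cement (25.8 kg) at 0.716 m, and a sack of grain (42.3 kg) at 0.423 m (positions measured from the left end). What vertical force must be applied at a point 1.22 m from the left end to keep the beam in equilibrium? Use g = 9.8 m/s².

F ≈ 644 N

Take moments about the left end.
Paint can: 5.89 × 9.8 = 57.72 N down at 0.912 m → arm 0.912 m, τ = 57.72 × 0.912 = 52.64 N·m clockwise.
Load: 20.2 × 9.8 = 198 N down at 1.9 m → arm 1.9 m, τ = 198 × 1.9 = 376.2 N·m clockwise.
Bag of cement: 25.8 × 9.8 = 252.8 N down at 0.716 m → arm 0.716 m, τ = 252.8 × 0.716 = 181 N·m clockwise.
Sack of grain: 42.3 × 9.8 = 414.5 N down at 0.423 m → arm 0.423 m, τ = 414.5 × 0.423 = 175.3 N·m clockwise.
Net moment of the loads = 785.1 N·m clockwise.
The upward force F acts at a point 1.22 m from the left end, arm 1.22 m, giving F × 1.22 counterclockwise.
For rotational equilibrium, F × 1.22 = 785.1, so F = 785.1 / 1.22 = 644 N.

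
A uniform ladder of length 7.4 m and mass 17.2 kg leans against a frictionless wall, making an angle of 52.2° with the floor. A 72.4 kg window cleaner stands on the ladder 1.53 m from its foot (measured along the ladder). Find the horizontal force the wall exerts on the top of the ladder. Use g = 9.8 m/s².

N_wall ≈ 179 N

Take moments about the foot of the ladder.
Ladder weight 17.2×9.8 = 168.6 N acts at 3.7 m along the ladder; its horizontal arm is 3.7·cos52.2° = 2.268 m → τ = 382.4 N·m clockwise.
Window cleaner: 72.4×9.8 = 709.5 N at 1.53 m → arm 0.9377 m → τ = 665.3 N·m clockwise.
Wall normal N acts horizontally at the top; its moment arm is the height L sinθ = 7.4·sin52.2° = 5.847 m, counterclockwise.
For rotational equilibrium, N × 5.847 = 1048, so N = 179 N.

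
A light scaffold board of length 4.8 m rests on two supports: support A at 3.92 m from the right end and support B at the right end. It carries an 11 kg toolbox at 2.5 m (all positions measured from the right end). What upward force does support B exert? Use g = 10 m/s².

Take moments about support A.
Toolbox: 11 × 10 = 110 N down at 2.5 m → arm 1.42 m, τ = 110 × 1.42 = 156.2 N·m clockwise.
Net load moment about support A = 156.2 N·m clockwise.
Reaction R at support B is upward at 0 m, arm 3.92 m → moment R × 3.92 counterclockwise.
Setting net torque to zero: R × 3.92 = 156.2 → R = 39.8 N.

R_B ≈ 39.8 N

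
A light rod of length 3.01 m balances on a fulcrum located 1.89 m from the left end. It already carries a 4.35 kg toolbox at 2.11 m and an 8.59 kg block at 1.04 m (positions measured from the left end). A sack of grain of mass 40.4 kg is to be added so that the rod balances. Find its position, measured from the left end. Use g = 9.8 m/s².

x ≈ 2.05 m from the left end

About the fulcrum (at 1.89 m from the left end):
Toolbox: 4.35 × 9.8 = 42.63 N down at 2.11 m → arm 0.22 m, τ = 42.63 × 0.22 = 9.379 N·m clockwise.
Block: 8.59 × 9.8 = 84.18 N down at 1.04 m → arm 0.85 m, τ = 84.18 × 0.85 = 71.55 N·m counterclockwise.
Net moment of existing loads = 62.17 N·m counterclockwise.
The sack of grain weighs 40.4 × 9.8 = 395.9 N and must supply an equal clockwise moment, so its lever arm about the fulcrum is 62.17 / 395.9 = 0.157 m.
That puts it at 1.89 + 0.157 = 2.05 m from the left end.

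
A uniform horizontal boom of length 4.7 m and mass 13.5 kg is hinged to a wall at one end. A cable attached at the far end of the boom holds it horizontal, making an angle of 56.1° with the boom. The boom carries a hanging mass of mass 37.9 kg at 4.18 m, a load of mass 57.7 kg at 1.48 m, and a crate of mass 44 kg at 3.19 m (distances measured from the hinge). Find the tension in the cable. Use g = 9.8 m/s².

T ≈ 1040 N

Take moments about the hinge.
Beam weight: 13.5 × 9.8 = 132.3 N down at 2.35 m → arm 2.35 m, τ = 132.3 × 2.35 = 310.9 N·m clockwise.
Hanging mass: 37.9 × 9.8 = 371.4 N down at 4.18 m → arm 4.18 m, τ = 371.4 × 4.18 = 1552 N·m clockwise.
Load: 57.7 × 9.8 = 565.5 N down at 1.48 m → arm 1.48 m, τ = 565.5 × 1.48 = 836.9 N·m clockwise.
Crate: 44 × 9.8 = 431.2 N down at 3.19 m → arm 3.19 m, τ = 431.2 × 3.19 = 1376 N·m clockwise.
Total clockwise load moment = 4076 N·m.
The cable tension T acts at 4.7 m; only its component perpendicular to the boom, T sinθ, produces torque. sin 56.1° = 0.83.
Στ = 0 ⇒ T × 4.7 × 0.83 = 4076 ⇒ T = 4076 / 3.901 = 1040 N.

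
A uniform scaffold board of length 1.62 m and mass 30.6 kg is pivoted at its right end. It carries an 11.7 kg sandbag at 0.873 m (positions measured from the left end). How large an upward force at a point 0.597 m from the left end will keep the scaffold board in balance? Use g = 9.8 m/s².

F ≈ 321 N

Take moments about the right end.
Beam weight: 30.6 × 9.8 = 299.9 N down at 0.81 m → arm 0.81 m, τ = 299.9 × 0.81 = 242.9 N·m counterclockwise.
Sandbag: 11.7 × 9.8 = 114.7 N down at 0.873 m → arm 0.747 m, τ = 114.7 × 0.747 = 85.68 N·m counterclockwise.
Net moment of the loads = 328.6 N·m counterclockwise.
The upward force F acts at a point 0.597 m from the left end, arm 1.023 m, giving F × 1.023 clockwise.
For rotational equilibrium, F × 1.023 = 328.6, so F = 328.6 / 1.023 = 321 N.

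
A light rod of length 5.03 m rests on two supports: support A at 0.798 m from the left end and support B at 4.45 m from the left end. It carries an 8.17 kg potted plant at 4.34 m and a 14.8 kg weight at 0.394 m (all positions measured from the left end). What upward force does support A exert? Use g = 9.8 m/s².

R_A ≈ 163 N

Choose support B as the axis so its reaction then has zero moment arm.
Potted plant: 8.17 × 9.8 = 80.07 N down at 4.34 m → arm 0.11 m, τ = 80.07 × 0.11 = 8.808 N·m counterclockwise.
Weight: 14.8 × 9.8 = 145 N down at 0.394 m → arm 4.056 m, τ = 145 × 4.056 = 588.1 N·m counterclockwise.
Net load moment about support B = 596.9 N·m counterclockwise.
Reaction R at support A is upward at 0.798 m, arm 3.652 m → moment R × 3.652 clockwise.
For rotational equilibrium, R × 3.652 = 596.9, so R = 163 N.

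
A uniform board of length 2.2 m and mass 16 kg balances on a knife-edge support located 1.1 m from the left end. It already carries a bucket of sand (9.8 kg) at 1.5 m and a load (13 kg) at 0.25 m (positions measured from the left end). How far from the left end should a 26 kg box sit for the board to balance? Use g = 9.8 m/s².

x ≈ 1.37 m from the left end

Taking torques about the knife-edge support (at 1.1 m from the left end):
Beam weight: acts at the knife-edge support, moment arm 0 → no torque.
Bucket of sand: 9.8 × 9.8 = 96.04 N down at 1.5 m → arm 0.4 m, τ = 96.04 × 0.4 = 38.42 N·m clockwise.
Load: 13 × 9.8 = 127.4 N down at 0.25 m → arm 0.85 m, τ = 127.4 × 0.85 = 108.3 N·m counterclockwise.
Net moment of existing loads = 69.88 N·m counterclockwise.
The box weighs 26 × 9.8 = 254.8 N and must supply an equal clockwise moment, so its lever arm about the knife-edge support is 69.88 / 254.8 = 0.274 m.
That puts it at 1.1 + 0.274 = 1.37 m from the left end.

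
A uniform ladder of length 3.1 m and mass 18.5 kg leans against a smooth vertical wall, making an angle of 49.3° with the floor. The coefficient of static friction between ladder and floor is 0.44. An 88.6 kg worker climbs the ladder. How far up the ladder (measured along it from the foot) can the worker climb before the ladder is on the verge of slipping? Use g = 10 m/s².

Sum moments about the foot of the ladder (the floor normal and friction both act there and drop out).
Ladder weight 18.5×10 = 185 N acts at 1.55 m along the ladder; its horizontal arm is 1.55·cos49.3° = 1.011 m → τ = 187 N·m clockwise.
Worker weight 88.6×10 = 886 N at distance d → arm d·cos49.3° → τ = 886·d·0.6521 clockwise.
Wall normal N at the top has arm L sinθ = 2.35 m counterclockwise, so Στ = 0 gives N·2.35 = 187 + 577.8·d.
ΣFy = 0 ⇒ N_floor = 1071 N, so the maximum friction is μ_s·N_floor = 0.44×1071 = 471.2 N. ΣFx = 0 ⇒ N_wall = f, so at the slipping point N = 471.2 N.
Substituting: 471.2×2.35 = 187 + 577.8·d ⇒ d = (1107 − 187) / 577.8 = 1.59 m.

d ≈ 1.59 m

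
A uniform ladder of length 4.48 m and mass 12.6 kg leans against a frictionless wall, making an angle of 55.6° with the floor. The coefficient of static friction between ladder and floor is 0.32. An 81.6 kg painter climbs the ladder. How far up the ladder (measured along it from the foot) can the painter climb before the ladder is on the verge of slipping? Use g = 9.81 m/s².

d ≈ 2.07 m

Choose the foot of the ladder as the axis so the floor normal and friction both act there and drop out.
Ladder weight 12.6×9.81 = 123.6 N acts at 2.24 m along the ladder; its horizontal arm is 2.24·cos55.6° = 1.266 m → τ = 156.5 N·m clockwise.
Painter weight 81.6×9.81 = 800.5 N at distance d → arm d·cos55.6° → τ = 800.5·d·0.565 clockwise.
Wall normal N at the top has arm L sinθ = 3.697 m counterclockwise, so Στ = 0 gives N·3.697 = 156.5 + 452.3·d.
ΣFy = 0 ⇒ N_floor = 924.1 N, so the maximum friction is μ_s·N_floor = 0.32×924.1 = 295.7 N. ΣFx = 0 ⇒ N_wall = f, so at the slipping point N = 295.7 N.
Substituting: 295.7×3.697 = 156.5 + 452.3·d ⇒ d = (1093 − 156.5) / 452.3 = 2.07 m.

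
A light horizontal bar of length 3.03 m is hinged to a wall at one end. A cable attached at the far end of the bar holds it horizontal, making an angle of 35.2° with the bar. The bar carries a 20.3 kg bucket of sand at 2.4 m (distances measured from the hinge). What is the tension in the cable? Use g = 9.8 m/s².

Sum moments about the hinge (the unknown hinge reaction has zero arm there).
Bucket of sand: 20.3 × 9.8 = 198.9 N down at 2.4 m → arm 2.4 m, τ = 198.9 × 2.4 = 477.4 N·m clockwise.
Total clockwise load moment = 477.4 N·m.
The cable tension T acts at 3.03 m; only its component perpendicular to the bar, T sinθ, produces torque. sin 35.2° = 0.5764.
Balancing moments: T × 3.03 × 0.5764 = 477.4, giving T = 477.4 / 1.746 = 273 N.

T ≈ 273 N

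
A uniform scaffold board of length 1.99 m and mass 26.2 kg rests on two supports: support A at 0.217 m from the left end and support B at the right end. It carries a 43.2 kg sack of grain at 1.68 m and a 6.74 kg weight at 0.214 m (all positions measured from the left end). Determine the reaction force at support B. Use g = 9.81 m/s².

Taking torques about support A:
Beam weight: 26.2 × 9.81 = 257 N down at 0.995 m → arm 0.778 m, τ = 257 × 0.778 = 199.9 N·m clockwise.
Sack of grain: 43.2 × 9.81 = 423.8 N down at 1.68 m → arm 1.463 m, τ = 423.8 × 1.463 = 620 N·m clockwise.
Weight: 6.74 × 9.81 = 66.12 N down at 0.214 m → arm 0.003 m, τ = 66.12 × 0.003 = 0.1984 N·m counterclockwise.
Net load moment about support A = 819.7 N·m clockwise.
Reaction R at support B is upward at 1.99 m, arm 1.773 m → moment R × 1.773 counterclockwise.
Setting net torque to zero: R × 1.773 = 819.7 → R = 462 N.

R_B ≈ 462 N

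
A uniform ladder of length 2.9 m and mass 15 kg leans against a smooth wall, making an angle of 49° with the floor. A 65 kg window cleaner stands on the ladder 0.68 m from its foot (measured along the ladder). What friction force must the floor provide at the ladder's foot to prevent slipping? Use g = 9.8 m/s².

f ≈ 194 N

Take moments about the foot of the ladder.
Ladder weight 15×9.8 = 147 N acts at 1.45 m along the ladder; its horizontal arm is 1.45·cos49° = 0.9513 m → τ = 139.8 N·m clockwise.
Window cleaner: 65×9.8 = 637 N at 0.68 m → arm 0.4461 m → τ = 284.2 N·m clockwise.
Wall normal N acts horizontally at the top; its moment arm is the height L sinθ = 2.9·sin49° = 2.189 m, counterclockwise.
Balancing moments: N × 2.189 = 424, giving N = 194 N.
ΣFx = 0: friction at the foot balances the wall's push, so f = N_wall = 194 N.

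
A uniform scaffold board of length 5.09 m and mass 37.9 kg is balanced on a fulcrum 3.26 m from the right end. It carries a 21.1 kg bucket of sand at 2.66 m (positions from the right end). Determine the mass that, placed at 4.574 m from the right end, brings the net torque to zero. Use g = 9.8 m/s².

Take moments about the fulcrum (at 3.26 m from the right end).
Beam weight: 37.9 × 9.8 = 371.4 N down at 2.545 m → arm 0.715 m, τ = 371.4 × 0.715 = 265.6 N·m clockwise.
Bucket of sand: 21.1 × 9.8 = 206.8 N down at 2.66 m → arm 0.6 m, τ = 206.8 × 0.6 = 124.1 N·m clockwise.
Net moment of known loads = 389.7 N·m clockwise.
An unknown mass m at 4.574 m has arm 1.314 m; its moment is m·g·1.314 counterclockwise.
Στ = 0 ⇒ m × 9.8 × 1.314 = 389.7 ⇒ m = 389.7 / (9.8 × 1.314) = 30.3 kg.

m ≈ 30.3 kg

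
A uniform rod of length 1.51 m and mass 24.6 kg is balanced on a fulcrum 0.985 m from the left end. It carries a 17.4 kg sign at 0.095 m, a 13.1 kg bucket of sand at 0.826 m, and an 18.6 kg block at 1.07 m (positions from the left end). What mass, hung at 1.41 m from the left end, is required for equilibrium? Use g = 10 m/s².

m ≈ 50.9 kg

Taking torques about the fulcrum (at 0.985 m from the left end):
Beam weight: 24.6 × 10 = 246 N down at 0.755 m → arm 0.23 m, τ = 246 × 0.23 = 56.58 N·m counterclockwise.
Sign: 17.4 × 10 = 174 N down at 0.095 m → arm 0.89 m, τ = 174 × 0.89 = 154.9 N·m counterclockwise.
Bucket of sand: 13.1 × 10 = 131 N down at 0.826 m → arm 0.159 m, τ = 131 × 0.159 = 20.83 N·m counterclockwise.
Block: 18.6 × 10 = 186 N down at 1.07 m → arm 0.085 m, τ = 186 × 0.085 = 15.81 N·m clockwise.
Net moment of known loads = 216.5 N·m counterclockwise.
An unknown mass m at 1.41 m has arm 0.425 m; its moment is m·g·0.425 clockwise.
Balancing moments: m × 10 × 0.425 = 216.5, giving m = 216.5 / (10 × 0.425) = 50.9 kg.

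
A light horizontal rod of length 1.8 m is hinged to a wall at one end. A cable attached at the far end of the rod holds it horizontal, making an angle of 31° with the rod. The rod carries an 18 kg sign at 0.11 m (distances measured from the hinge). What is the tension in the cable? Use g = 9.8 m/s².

T ≈ 20.9 N

Take moments about the hinge.
Sign: 18 × 9.8 = 176.4 N down at 0.11 m → arm 0.11 m, τ = 176.4 × 0.11 = 19.4 N·m clockwise.
Total clockwise load moment = 19.4 N·m.
The cable tension T acts at 1.8 m; only its component perpendicular to the rod, T sinθ, produces torque. sin 31° = 0.515.
Στ = 0 ⇒ T × 1.8 × 0.515 = 19.4 ⇒ T = 19.4 / 0.927 = 20.9 N.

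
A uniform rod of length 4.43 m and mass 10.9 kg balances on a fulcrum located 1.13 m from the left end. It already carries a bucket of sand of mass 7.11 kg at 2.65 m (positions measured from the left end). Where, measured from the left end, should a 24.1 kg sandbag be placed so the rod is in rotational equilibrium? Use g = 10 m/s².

x ≈ 0.191 m from the left end

Take moments about the fulcrum (at 1.13 m from the left end).
Beam weight: 10.9 × 10 = 109 N down at 2.215 m → arm 1.085 m, τ = 109 × 1.085 = 118.3 N·m clockwise.
Bucket of sand: 7.11 × 10 = 71.1 N down at 2.65 m → arm 1.52 m, τ = 71.1 × 1.52 = 108.1 N·m clockwise.
Net moment of existing loads = 226.4 N·m clockwise.
The sandbag weighs 24.1 × 10 = 241 N and must supply an equal counterclockwise moment, so its lever arm about the fulcrum is 226.4 / 241 = 0.939 m.
That puts it at 1.13 − 0.939 = 0.191 m from the left end.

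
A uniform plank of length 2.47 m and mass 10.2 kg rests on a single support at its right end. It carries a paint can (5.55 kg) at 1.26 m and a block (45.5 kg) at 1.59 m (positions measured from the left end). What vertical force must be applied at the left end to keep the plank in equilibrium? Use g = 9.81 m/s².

F ≈ 236 N

Take moments about the right end.
Beam weight: 10.2 × 9.81 = 100.1 N down at 1.235 m → arm 1.235 m, τ = 100.1 × 1.235 = 123.6 N·m counterclockwise.
Paint can: 5.55 × 9.81 = 54.45 N down at 1.26 m → arm 1.21 m, τ = 54.45 × 1.21 = 65.88 N·m counterclockwise.
Block: 45.5 × 9.81 = 446.4 N down at 1.59 m → arm 0.88 m, τ = 446.4 × 0.88 = 392.8 N·m counterclockwise.
Net moment of the loads = 582.3 N·m counterclockwise.
The upward force F acts at the left end, arm 2.47 m, giving F × 2.47 clockwise.
Balancing moments: F × 2.47 = 582.3, giving F = 582.3 / 2.47 = 236 N.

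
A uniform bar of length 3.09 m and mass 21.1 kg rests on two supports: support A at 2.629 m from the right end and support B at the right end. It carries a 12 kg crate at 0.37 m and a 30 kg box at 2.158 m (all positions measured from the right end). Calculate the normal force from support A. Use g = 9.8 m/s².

R_A ≈ 379 N

Taking torques about support B:
Beam weight: 21.1 × 9.8 = 206.8 N down at 1.545 m → arm 1.545 m, τ = 206.8 × 1.545 = 319.5 N·m counterclockwise.
Crate: 12 × 9.8 = 117.6 N down at 0.37 m → arm 0.37 m, τ = 117.6 × 0.37 = 43.51 N·m counterclockwise.
Box: 30 × 9.8 = 294 N down at 2.158 m → arm 2.158 m, τ = 294 × 2.158 = 634.5 N·m counterclockwise.
Net load moment about support B = 997.5 N·m counterclockwise.
Reaction R at support A is upward at 2.629 m, arm 2.629 m → moment R × 2.629 clockwise.
Balancing moments: R × 2.629 = 997.5, giving R = 379 N.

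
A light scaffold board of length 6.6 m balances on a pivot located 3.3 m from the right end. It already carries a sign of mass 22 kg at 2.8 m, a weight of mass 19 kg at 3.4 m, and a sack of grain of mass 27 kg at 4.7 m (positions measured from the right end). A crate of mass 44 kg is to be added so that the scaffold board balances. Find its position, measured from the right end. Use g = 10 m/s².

Choose the pivot (at 3.3 m from the right end) as the axis so the support reaction has zero arm there.
Sign: 22 × 10 = 220 N down at 2.8 m → arm 0.5 m, τ = 220 × 0.5 = 110 N·m clockwise.
Weight: 19 × 10 = 190 N down at 3.4 m → arm 0.1 m, τ = 190 × 0.1 = 19 N·m counterclockwise.
Sack of grain: 27 × 10 = 270 N down at 4.7 m → arm 1.4 m, τ = 270 × 1.4 = 378 N·m counterclockwise.
Net moment of existing loads = 287 N·m counterclockwise.
The crate weighs 44 × 10 = 440 N and must supply an equal clockwise moment, so its lever arm about the pivot is 287 / 440 = 0.652 m.
That puts it at 3.3 − 0.652 = 2.65 m from the right end.

x ≈ 2.65 m from the right end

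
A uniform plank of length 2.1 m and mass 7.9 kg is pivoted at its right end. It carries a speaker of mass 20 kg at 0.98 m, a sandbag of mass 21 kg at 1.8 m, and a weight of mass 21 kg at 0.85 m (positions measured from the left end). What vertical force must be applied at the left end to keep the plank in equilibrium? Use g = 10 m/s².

Choose the right end as the axis so the unknown pivot reaction has zero arm there.
Beam weight: 7.9 × 10 = 79 N down at 1.05 m → arm 1.05 m, τ = 79 × 1.05 = 82.95 N·m counterclockwise.
Speaker: 20 × 10 = 200 N down at 0.98 m → arm 1.12 m, τ = 200 × 1.12 = 224 N·m counterclockwise.
Sandbag: 21 × 10 = 210 N down at 1.8 m → arm 0.3 m, τ = 210 × 0.3 = 63 N·m counterclockwise.
Weight: 21 × 10 = 210 N down at 0.85 m → arm 1.25 m, τ = 210 × 1.25 = 262.5 N·m counterclockwise.
Net moment of the loads = 632.5 N·m counterclockwise.
The upward force F acts at the left end, arm 2.1 m, giving F × 2.1 clockwise.
Στ = 0 ⇒ F × 2.1 = 632.5 ⇒ F = 632.5 / 2.1 = 301 N.

F ≈ 301 N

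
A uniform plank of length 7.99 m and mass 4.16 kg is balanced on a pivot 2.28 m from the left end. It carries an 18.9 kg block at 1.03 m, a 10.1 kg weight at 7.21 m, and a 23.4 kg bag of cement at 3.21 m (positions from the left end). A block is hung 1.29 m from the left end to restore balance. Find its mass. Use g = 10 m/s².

m ≈ 55.6 kg

Choose the pivot (at 2.28 m from the left end) as the axis so the support reaction has zero arm there.
Beam weight: 4.16 × 10 = 41.6 N down at 3.995 m → arm 1.715 m, τ = 41.6 × 1.715 = 71.34 N·m clockwise.
Block: 18.9 × 10 = 189 N down at 1.03 m → arm 1.25 m, τ = 189 × 1.25 = 236.2 N·m counterclockwise.
Weight: 10.1 × 10 = 101 N down at 7.21 m → arm 4.93 m, τ = 101 × 4.93 = 497.9 N·m clockwise.
Bag of cement: 23.4 × 10 = 234 N down at 3.21 m → arm 0.93 m, τ = 234 × 0.93 = 217.6 N·m clockwise.
Net moment of known loads = 550.6 N·m clockwise.
An unknown mass m at 1.29 m has arm 0.99 m; its moment is m·g·0.99 counterclockwise.
Balancing moments: m × 10 × 0.99 = 550.6, giving m = 550.6 / (10 × 0.99) = 55.6 kg.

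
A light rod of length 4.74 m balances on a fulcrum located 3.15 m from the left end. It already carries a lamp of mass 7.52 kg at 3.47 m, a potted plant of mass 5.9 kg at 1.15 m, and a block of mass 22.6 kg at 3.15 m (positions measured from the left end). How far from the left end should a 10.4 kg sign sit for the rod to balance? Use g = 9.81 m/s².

x ≈ 4.05 m from the left end

Choose the fulcrum (at 3.15 m from the left end) as the axis so the support reaction has zero arm there.
Lamp: 7.52 × 9.81 = 73.77 N down at 3.47 m → arm 0.32 m, τ = 73.77 × 0.32 = 23.61 N·m clockwise.
Potted plant: 5.9 × 9.81 = 57.88 N down at 1.15 m → arm 2 m, τ = 57.88 × 2 = 115.8 N·m counterclockwise.
Block: acts at the fulcrum, moment arm 0 → no torque.
Net moment of existing loads = 92.19 N·m counterclockwise.
The sign weighs 10.4 × 9.81 = 102 N and must supply an equal clockwise moment, so its lever arm about the fulcrum is 92.19 / 102 = 0.904 m.
That puts it at 3.15 + 0.904 = 4.05 m from the left end.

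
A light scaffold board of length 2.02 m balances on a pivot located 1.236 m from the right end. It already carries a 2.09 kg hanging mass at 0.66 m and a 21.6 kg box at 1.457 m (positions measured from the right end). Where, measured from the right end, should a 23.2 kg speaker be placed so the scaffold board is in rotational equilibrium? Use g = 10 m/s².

Sum moments about the pivot (at 1.236 m from the right end) (the support reaction has zero arm there).
Hanging mass: 2.09 × 10 = 20.9 N down at 0.66 m → arm 0.576 m, τ = 20.9 × 0.576 = 12.04 N·m clockwise.
Box: 21.6 × 10 = 216 N down at 1.457 m → arm 0.221 m, τ = 216 × 0.221 = 47.74 N·m counterclockwise.
Net moment of existing loads = 35.7 N·m counterclockwise.
The speaker weighs 23.2 × 10 = 232 N and must supply an equal clockwise moment, so its lever arm about the pivot is 35.7 / 232 = 0.154 m.
That puts it at 1.236 − 0.154 = 1.08 m from the right end.

x ≈ 1.08 m from the right end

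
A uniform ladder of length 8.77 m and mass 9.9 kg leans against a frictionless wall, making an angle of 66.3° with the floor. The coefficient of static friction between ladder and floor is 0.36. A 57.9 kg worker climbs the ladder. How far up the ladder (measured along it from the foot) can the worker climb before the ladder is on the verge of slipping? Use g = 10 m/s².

d ≈ 7.67 m

About the foot of the ladder:
Ladder weight 9.9×10 = 99 N acts at 4.385 m along the ladder; its horizontal arm is 4.385·cos66.3° = 1.763 m → τ = 174.5 N·m clockwise.
Worker weight 57.9×10 = 579 N at distance d → arm d·cos66.3° → τ = 579·d·0.4019 clockwise.
Wall normal N at the top has arm L sinθ = 8.03 m counterclockwise, so Στ = 0 gives N·8.03 = 174.5 + 232.7·d.
ΣFy = 0 ⇒ N_floor = 678 N, so the maximum friction is μ_s·N_floor = 0.36×678 = 244.1 N. ΣFx = 0 ⇒ N_wall = f, so at the slipping point N = 244.1 N.
Substituting: 244.1×8.03 = 174.5 + 232.7·d ⇒ d = (1960 − 174.5) / 232.7 = 7.67 m.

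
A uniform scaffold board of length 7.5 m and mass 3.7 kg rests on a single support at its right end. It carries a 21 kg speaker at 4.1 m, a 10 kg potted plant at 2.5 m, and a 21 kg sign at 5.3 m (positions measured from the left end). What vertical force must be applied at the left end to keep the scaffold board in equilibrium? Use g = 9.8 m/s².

Sum moments about the right end (the unknown pivot reaction has zero arm there).
Beam weight: 3.7 × 9.8 = 36.26 N down at 3.75 m → arm 3.75 m, τ = 36.26 × 3.75 = 136 N·m counterclockwise.
Speaker: 21 × 9.8 = 205.8 N down at 4.1 m → arm 3.4 m, τ = 205.8 × 3.4 = 699.7 N·m counterclockwise.
Potted plant: 10 × 9.8 = 98 N down at 2.5 m → arm 5 m, τ = 98 × 5 = 490 N·m counterclockwise.
Sign: 21 × 9.8 = 205.8 N down at 5.3 m → arm 2.2 m, τ = 205.8 × 2.2 = 452.8 N·m counterclockwise.
Net moment of the loads = 1778 N·m counterclockwise.
The upward force F acts at the left end, arm 7.5 m, giving F × 7.5 clockwise.
For rotational equilibrium, F × 7.5 = 1778, so F = 1778 / 7.5 = 237 N.

F ≈ 237 N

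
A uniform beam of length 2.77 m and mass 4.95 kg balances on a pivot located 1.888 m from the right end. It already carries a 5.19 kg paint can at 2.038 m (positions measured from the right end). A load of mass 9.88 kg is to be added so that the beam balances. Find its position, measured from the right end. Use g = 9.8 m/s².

x ≈ 2.06 m from the right end

About the pivot (at 1.888 m from the right end):
Beam weight: 4.95 × 9.8 = 48.51 N down at 1.385 m → arm 0.503 m, τ = 48.51 × 0.503 = 24.4 N·m clockwise.
Paint can: 5.19 × 9.8 = 50.86 N down at 2.038 m → arm 0.15 m, τ = 50.86 × 0.15 = 7.629 N·m counterclockwise.
Net moment of existing loads = 16.77 N·m clockwise.
The load weighs 9.88 × 9.8 = 96.82 N and must supply an equal counterclockwise moment, so its lever arm about the pivot is 16.77 / 96.82 = 0.173 m.
That puts it at 1.888 + 0.173 = 2.06 m from the right end.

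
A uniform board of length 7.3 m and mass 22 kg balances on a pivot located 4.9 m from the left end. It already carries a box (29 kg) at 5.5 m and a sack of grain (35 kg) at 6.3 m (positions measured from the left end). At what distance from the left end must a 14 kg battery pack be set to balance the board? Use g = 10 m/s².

Taking torques about the pivot (at 4.9 m from the left end):
Beam weight: 22 × 10 = 220 N down at 3.65 m → arm 1.25 m, τ = 220 × 1.25 = 275 N·m counterclockwise.
Box: 29 × 10 = 290 N down at 5.5 m → arm 0.6 m, τ = 290 × 0.6 = 174 N·m clockwise.
Sack of grain: 35 × 10 = 350 N down at 6.3 m → arm 1.4 m, τ = 350 × 1.4 = 490 N·m clockwise.
Net moment of existing loads = 389 N·m clockwise.
The battery pack weighs 14 × 10 = 140 N and must supply an equal counterclockwise moment, so its lever arm about the pivot is 389 / 140 = 2.78 m.
That puts it at 4.9 − 2.78 = 2.12 m from the left end.

x ≈ 2.12 m from the left end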